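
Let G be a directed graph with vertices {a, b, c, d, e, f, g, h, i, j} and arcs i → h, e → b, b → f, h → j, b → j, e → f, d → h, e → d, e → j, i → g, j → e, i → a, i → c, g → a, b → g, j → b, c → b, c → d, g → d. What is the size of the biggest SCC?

6

{b, d, e, g, h, j} are all mutually reachable — one SCC of size 6.
{f} is an SCC by itself.
{a} is an SCC by itself.
{i} is an SCC by itself.
{c} is an SCC by itself.
The largest has 6 vertices.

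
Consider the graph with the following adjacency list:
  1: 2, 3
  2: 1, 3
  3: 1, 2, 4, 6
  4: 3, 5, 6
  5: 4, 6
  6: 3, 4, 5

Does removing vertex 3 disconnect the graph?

Yes

Deleting 3 raises the number of components from 1 to 2, so 3 is a cut vertex.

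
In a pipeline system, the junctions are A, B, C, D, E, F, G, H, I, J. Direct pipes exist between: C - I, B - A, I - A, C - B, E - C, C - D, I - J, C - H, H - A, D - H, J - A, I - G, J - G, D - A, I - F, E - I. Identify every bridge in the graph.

The edges on the cycle C-D-H-C are not bridges since each lies on that cycle.
But removing F - I disconnects F from I — this is a bridge.

F-I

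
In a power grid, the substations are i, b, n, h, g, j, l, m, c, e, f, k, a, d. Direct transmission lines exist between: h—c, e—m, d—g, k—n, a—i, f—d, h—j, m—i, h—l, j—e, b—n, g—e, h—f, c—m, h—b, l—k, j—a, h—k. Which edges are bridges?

none

The edges on the cycle h-f-d-g-e-j-h are not bridges since each lies on that cycle.
Every edge lies on some cycle, so there are no bridges.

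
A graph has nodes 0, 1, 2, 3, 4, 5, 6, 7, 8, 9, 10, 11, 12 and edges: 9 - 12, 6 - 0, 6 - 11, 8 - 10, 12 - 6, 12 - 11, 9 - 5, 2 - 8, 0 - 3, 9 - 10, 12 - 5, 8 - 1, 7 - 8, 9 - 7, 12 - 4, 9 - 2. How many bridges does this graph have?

4

The edges on the cycle 12-6-11-12 are not bridges since each lies on that cycle.
But removing 8 - 1 disconnects 8 from 1; removing 12 - 4 disconnects 12 from 4; removing 0 - 6 disconnects 0 from 6; removing 0 - 3 disconnects 0 from 3 — these are bridges.
That makes 4 bridges.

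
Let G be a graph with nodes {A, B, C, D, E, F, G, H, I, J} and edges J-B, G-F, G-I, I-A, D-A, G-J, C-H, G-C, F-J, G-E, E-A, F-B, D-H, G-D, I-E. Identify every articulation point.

G

Removing G increases the component count from 1 to 2, so G is a cut vertex.
By contrast removing C leaves 1 component; it is not a cut vertex. No other vertex is a cut vertex either.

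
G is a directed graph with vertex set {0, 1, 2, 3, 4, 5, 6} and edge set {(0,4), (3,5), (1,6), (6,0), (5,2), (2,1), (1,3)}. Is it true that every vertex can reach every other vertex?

There is no directed path from 6 to 5, so the graph is not strongly connected.

No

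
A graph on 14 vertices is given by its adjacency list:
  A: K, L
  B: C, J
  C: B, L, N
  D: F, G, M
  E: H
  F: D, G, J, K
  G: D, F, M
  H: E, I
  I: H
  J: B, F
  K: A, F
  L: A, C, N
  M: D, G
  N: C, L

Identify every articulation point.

F, H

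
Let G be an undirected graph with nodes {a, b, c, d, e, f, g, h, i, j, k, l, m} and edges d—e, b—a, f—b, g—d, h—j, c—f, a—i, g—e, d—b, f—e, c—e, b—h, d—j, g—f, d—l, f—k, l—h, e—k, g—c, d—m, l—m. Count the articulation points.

Removing a increases the component count from 1 to 2, so a is a cut vertex.
Removing b increases the component count from 1 to 2, so b is a cut vertex.
By contrast removing f leaves 1 component; it is not a cut vertex. No other vertex is a cut vertex either.

2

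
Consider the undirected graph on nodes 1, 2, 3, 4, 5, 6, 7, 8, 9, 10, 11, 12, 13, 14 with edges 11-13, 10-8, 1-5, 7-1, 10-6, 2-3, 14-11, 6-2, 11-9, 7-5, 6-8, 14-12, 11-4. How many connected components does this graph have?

3

Starting from 1 we can reach 1, 5, 7. That is one component of size 3.
Starting from 2 we can reach 2, 3, 6, 8, 10. That is one component of size 5.
Starting from 4 we can reach 4, 9, 11, 12, 13, 14. That is one component of size 6.
Total: 3 components.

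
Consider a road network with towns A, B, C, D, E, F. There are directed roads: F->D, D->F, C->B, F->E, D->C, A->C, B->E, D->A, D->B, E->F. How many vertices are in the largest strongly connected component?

6

{A, B, C, D, E, F} are all mutually reachable — one SCC of size 6.
The largest has 6 vertices.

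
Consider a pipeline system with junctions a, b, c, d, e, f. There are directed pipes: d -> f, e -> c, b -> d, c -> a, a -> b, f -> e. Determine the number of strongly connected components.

{a, b, c, d, e, f} are all mutually reachable — one SCC of size 6.
That gives 1 strongly connected component.

1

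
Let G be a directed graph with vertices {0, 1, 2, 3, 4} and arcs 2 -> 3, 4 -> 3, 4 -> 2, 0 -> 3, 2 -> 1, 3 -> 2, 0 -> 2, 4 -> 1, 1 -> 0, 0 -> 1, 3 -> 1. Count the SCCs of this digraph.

2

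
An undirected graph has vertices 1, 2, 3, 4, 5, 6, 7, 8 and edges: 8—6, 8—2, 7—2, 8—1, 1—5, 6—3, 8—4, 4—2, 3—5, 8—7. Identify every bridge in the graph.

none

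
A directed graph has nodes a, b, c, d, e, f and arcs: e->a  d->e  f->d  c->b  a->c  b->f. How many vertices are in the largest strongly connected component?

{a, b, c, d, e, f} are all mutually reachable — one SCC of size 6.
The largest has 6 vertices.

6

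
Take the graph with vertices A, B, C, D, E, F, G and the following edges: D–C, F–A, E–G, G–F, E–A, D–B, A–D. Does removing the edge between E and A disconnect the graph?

No

After removing E–A, the path E-G-F-A still connects them, so the edge is not a bridge.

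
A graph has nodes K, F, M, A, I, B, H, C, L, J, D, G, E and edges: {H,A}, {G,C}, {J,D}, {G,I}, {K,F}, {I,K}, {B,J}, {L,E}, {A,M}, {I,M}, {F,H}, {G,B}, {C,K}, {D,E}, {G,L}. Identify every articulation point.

Removing G increases the component count from 1 to 2, so G is a cut vertex.
By contrast removing F leaves 1 component; it is not a cut vertex. No other vertex is a cut vertex either.

G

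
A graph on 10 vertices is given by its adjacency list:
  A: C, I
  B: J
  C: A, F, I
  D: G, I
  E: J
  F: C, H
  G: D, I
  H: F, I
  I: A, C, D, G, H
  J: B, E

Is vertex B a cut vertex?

No

Deleting B leaves 2 components (was 2), so B is not a cut vertex.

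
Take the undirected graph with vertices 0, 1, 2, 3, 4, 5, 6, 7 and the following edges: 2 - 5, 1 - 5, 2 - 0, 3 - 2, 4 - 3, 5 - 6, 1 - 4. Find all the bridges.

0-2, 5-6

The edges on the cycle 1-4-3-2-5-1 are not bridges since each lies on that cycle.
But removing 5 - 6 disconnects 5 from 6; removing 2 - 0 disconnects 2 from 0 — these are bridges.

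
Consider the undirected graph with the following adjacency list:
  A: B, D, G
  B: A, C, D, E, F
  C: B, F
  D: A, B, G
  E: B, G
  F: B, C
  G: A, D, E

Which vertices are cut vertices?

B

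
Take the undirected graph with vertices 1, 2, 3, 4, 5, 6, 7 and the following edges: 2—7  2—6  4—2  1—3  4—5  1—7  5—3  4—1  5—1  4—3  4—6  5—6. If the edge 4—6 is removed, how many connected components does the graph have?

1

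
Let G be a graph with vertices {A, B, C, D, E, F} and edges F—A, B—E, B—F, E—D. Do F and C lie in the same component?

The component containing F is {A, B, D, E, F}, and C is not in it.

No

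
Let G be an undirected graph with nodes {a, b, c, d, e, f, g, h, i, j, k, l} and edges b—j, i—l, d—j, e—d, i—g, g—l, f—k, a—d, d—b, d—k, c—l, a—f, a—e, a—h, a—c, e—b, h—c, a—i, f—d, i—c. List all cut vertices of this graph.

Removing a increases the component count from 1 to 2, so a is a cut vertex.
By contrast removing h leaves 1 component; it is not a cut vertex. No other vertex is a cut vertex either.

a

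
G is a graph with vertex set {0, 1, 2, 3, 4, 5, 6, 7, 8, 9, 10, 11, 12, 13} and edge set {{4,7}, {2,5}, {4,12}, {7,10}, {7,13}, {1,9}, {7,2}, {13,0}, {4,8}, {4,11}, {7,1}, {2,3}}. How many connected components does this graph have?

6 is isolated — a component by itself.
Starting from 0 we can reach 0, 1, 2, 3, 4, 5, 7, 8, 9, 10, 11, 12, 13. That is one component of size 13.
Total: 2 components.

2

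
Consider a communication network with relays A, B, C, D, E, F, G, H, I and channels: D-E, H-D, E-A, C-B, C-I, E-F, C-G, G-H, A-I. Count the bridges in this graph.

The edges on the cycle C-G-H-D-E-A-I-C are not bridges since each lies on that cycle.
But removing C-B disconnects C from B; removing E-F disconnects E from F — these are bridges.
That makes 2 bridges.

2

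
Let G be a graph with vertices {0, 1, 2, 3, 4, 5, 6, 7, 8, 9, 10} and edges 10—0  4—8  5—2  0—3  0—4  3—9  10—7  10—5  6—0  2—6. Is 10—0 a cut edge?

After removing 10—0, the path 10-5-2-6-0 still connects them, so the edge is not a bridge.

No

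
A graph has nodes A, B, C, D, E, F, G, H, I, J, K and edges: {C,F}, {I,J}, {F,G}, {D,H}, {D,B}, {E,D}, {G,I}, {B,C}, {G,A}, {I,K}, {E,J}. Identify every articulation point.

D, G, I

Removing D increases the component count from 1 to 2, so D is a cut vertex.
Removing G increases the component count from 1 to 2, so G is a cut vertex.
Removing I increases the component count from 1 to 2, so I is a cut vertex.
By contrast removing A leaves 1 component; it is not a cut vertex. No other vertex is a cut vertex either.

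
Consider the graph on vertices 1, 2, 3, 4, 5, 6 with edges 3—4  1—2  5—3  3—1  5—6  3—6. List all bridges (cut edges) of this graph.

1-2, 1-3, 3-4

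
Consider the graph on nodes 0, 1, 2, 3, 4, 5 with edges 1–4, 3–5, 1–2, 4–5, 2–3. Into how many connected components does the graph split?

2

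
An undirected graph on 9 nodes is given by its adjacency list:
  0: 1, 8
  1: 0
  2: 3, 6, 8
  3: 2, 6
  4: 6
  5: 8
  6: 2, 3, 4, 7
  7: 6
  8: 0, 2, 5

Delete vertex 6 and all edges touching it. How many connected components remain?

3

With 6 gone, the remaining components are: {4}; {7}; {0, 1, 2, 3, 5, 8}.
That is 3 components.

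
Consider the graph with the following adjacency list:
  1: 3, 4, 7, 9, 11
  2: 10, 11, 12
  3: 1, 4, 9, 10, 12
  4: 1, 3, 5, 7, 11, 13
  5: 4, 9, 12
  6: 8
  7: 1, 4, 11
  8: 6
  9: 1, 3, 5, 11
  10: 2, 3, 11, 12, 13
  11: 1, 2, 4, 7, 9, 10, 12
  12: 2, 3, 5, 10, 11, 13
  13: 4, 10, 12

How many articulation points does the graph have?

Removing 11, for instance, still leaves 2 components. No single vertex removal increases the component count — the graph has no articulation points.

0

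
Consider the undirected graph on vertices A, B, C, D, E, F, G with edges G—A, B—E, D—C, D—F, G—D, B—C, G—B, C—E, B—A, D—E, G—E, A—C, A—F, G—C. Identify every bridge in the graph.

none

The edges on the cycle G-B-A-F-D-G are not bridges since each lies on that cycle.
Every edge lies on some cycle, so there are no bridges.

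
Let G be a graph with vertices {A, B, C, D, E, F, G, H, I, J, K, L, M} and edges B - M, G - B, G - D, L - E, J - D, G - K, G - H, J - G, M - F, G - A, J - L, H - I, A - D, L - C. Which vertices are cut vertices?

B, G, H, J, L, M

Removing B increases the component count from 1 to 2, so B is a cut vertex.
Removing G increases the component count from 1 to 4, so G is a cut vertex.
Removing H increases the component count from 1 to 2, so H is a cut vertex.
Likewise J, L, M are cut vertices.
By contrast removing D leaves 1 component; it is not a cut vertex. No other vertex is a cut vertex either.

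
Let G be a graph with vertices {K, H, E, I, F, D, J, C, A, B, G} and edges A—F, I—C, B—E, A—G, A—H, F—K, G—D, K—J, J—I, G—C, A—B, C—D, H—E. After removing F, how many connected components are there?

With F gone, the remaining components are: {A, B, C, D, E, G, H, I, J, K}.
That is 1 component.

1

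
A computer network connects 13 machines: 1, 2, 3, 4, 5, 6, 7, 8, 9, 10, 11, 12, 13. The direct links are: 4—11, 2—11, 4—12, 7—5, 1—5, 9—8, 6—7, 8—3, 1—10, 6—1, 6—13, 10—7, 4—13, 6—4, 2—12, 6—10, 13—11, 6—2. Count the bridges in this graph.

The edges on the cycle 6-4-12-2-6 are not bridges since each lies on that cycle.
But removing 9—8 disconnects 9 from 8; removing 8—3 disconnects 8 from 3 — these are bridges.
That makes 2 bridges.

2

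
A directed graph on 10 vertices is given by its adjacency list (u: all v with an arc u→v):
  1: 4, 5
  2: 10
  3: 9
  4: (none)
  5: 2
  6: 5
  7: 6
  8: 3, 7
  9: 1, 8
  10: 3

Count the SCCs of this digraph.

{1, 2, 3, 5, 6, 7, 8, 9, 10} are all mutually reachable — one SCC of size 9.
{4} is an SCC by itself.
That gives 2 strongly connected components.

2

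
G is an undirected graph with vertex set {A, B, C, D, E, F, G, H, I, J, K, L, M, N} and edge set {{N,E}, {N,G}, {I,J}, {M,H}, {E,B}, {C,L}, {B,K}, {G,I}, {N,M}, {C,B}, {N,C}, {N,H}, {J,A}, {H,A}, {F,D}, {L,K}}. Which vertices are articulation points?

N

Removing N increases the component count from 2 to 3, so N is a cut vertex.
By contrast removing B leaves 2 components; it is not a cut vertex. No other vertex is a cut vertex either.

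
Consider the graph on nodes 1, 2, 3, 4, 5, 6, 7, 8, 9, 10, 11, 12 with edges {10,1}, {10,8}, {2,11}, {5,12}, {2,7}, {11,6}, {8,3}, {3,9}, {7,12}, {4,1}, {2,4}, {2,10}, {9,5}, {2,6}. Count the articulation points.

1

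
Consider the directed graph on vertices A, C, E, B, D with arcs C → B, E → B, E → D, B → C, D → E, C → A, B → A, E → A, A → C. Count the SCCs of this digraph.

2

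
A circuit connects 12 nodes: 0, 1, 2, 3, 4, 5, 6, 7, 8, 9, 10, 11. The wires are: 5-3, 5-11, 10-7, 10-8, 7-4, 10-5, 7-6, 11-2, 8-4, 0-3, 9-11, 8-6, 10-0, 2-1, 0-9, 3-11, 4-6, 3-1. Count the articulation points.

Removing 10 increases the component count from 1 to 2, so 10 is a cut vertex.
By contrast removing 3 leaves 1 component; it is not a cut vertex. No other vertex is a cut vertex either.

1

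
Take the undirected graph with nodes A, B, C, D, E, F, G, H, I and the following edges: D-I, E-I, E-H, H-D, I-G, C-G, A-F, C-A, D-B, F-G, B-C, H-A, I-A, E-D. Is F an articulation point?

No

Deleting F leaves 1 component (was 1) (its neighbors A, G remain connected to each other), so F is not a cut vertex.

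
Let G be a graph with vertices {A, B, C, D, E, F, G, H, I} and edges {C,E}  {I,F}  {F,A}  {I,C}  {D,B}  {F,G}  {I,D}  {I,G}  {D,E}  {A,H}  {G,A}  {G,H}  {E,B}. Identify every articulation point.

I

Removing I increases the component count from 1 to 2, so I is a cut vertex.
By contrast removing A leaves 1 component; it is not a cut vertex. No other vertex is a cut vertex either.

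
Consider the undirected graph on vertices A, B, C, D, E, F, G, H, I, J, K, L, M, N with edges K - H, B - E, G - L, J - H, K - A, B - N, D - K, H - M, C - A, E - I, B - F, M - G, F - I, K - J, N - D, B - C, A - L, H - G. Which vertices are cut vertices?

B

Removing B increases the component count from 1 to 2, so B is a cut vertex.
By contrast removing L leaves 1 component; it is not a cut vertex. No other vertex is a cut vertex either.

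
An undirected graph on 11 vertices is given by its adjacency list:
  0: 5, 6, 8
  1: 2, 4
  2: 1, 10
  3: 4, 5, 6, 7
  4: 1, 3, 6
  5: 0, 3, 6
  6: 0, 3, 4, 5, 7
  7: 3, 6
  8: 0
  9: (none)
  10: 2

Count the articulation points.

Removing 0 increases the component count from 2 to 3, so 0 is a cut vertex.
Removing 1 increases the component count from 2 to 3, so 1 is a cut vertex.
Removing 2 increases the component count from 2 to 3, so 2 is a cut vertex.
Likewise 4 is a cut vertex.
By contrast removing 8 leaves 2 components; it is not a cut vertex. No other vertex is a cut vertex either.

4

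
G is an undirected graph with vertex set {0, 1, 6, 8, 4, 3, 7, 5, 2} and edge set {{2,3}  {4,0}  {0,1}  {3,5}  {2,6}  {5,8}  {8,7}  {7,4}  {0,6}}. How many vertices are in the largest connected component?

9

Starting from 0 we can reach 0, 1, 2, 3, 4, 5, 6, 7, 8. That is one component of size 9.
The largest has 9 vertices.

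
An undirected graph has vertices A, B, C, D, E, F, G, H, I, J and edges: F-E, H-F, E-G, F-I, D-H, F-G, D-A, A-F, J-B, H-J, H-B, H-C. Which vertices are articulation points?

F, H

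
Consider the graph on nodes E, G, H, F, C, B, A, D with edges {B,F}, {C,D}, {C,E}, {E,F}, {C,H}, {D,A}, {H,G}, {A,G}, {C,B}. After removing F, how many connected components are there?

1

With F gone, the remaining components are: {A, B, C, D, E, G, H}.
That is 1 component.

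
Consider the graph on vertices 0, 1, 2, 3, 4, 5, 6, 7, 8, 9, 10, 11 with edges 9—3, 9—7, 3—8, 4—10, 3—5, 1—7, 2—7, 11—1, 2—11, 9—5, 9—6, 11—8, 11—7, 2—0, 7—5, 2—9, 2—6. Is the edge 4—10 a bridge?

Removing 4—10 leaves no path between 4 and 10: the component count goes from 2 to 3. So it is a bridge.

Yes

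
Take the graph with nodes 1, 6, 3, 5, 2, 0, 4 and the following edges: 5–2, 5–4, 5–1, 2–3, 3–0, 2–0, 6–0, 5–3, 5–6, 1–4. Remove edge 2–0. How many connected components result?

2 and 0 are still connected via 2-3-0, so the component count stays at 1.

1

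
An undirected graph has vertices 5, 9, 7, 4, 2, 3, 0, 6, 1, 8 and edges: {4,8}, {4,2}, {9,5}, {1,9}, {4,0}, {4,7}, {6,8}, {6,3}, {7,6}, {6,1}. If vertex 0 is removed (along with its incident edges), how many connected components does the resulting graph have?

1

With 0 gone, the remaining components are: {1, 2, 3, 4, 5, 6, 7, 8, 9}.
That is 1 component.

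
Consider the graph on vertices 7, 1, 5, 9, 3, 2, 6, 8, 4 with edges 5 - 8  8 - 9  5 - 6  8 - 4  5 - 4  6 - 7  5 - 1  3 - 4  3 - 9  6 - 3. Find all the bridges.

1-5, 6-7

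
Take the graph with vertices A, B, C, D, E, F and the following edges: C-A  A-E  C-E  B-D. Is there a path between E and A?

From E we can reach A, C, E, which includes A.

Yes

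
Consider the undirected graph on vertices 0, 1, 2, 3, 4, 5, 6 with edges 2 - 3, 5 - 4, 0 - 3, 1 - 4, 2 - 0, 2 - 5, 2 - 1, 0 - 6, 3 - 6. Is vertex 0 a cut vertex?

Deleting 0 leaves 1 component (was 1) (its neighbors 2, 3, 6 remain connected to each other), so 0 is not a cut vertex.

No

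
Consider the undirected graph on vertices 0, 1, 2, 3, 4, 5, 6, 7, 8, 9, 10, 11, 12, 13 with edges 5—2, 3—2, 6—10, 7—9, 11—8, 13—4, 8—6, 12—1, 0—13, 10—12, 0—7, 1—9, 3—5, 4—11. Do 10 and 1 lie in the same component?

Yes

From 10 we can reach 0, 1, 4, 6, 7, 8, 9, 10, 11, 12, 13, which includes 1.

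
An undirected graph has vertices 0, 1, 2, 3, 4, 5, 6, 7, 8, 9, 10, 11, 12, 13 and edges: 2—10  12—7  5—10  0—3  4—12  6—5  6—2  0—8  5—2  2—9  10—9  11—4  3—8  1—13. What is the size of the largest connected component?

Starting from 1 we can reach 1, 13. That is one component of size 2.
Starting from 0 we can reach 0, 3, 8. That is one component of size 3.
Starting from 4 we can reach 4, 7, 11, 12. That is one component of size 4.
Starting from 2 we can reach 2, 5, 6, 9, 10. That is one component of size 5.
The largest has 5 vertices.

5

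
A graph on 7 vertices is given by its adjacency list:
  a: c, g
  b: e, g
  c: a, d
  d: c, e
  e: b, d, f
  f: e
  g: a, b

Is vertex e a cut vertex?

Deleting e raises the number of components from 1 to 2, so e is a cut vertex.

Yes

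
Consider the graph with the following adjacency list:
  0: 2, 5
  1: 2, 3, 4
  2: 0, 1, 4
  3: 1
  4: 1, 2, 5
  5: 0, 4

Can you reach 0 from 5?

Yes

From 5 we can reach 0, 1, 2, 3, 4, 5, which includes 0.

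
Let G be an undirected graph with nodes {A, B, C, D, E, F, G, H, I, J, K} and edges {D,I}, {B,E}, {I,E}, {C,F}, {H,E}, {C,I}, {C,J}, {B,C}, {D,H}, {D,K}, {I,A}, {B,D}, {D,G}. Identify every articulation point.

C, D, I

Removing C increases the component count from 1 to 3, so C is a cut vertex.
Removing D increases the component count from 1 to 3, so D is a cut vertex.
Removing I increases the component count from 1 to 2, so I is a cut vertex.
By contrast removing J leaves 1 component; it is not a cut vertex. No other vertex is a cut vertex either.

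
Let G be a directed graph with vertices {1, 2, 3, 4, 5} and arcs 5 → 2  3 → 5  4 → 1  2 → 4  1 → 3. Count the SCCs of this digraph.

1

{1, 2, 3, 4, 5} are all mutually reachable — one SCC of size 5.
That gives 1 strongly connected component.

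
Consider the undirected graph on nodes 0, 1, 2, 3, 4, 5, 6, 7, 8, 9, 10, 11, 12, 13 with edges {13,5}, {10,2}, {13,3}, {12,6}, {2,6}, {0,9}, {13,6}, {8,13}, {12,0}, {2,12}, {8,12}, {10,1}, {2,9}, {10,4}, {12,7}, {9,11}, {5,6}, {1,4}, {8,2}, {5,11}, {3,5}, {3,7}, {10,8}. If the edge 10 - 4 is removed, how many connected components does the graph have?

1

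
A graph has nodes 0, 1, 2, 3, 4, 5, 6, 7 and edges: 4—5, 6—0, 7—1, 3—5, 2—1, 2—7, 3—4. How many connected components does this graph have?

Starting from 0 we can reach 0, 6. That is one component of size 2.
Starting from 3 we can reach 3, 4, 5. That is one component of size 3.
Starting from 1 we can reach 1, 2, 7. That is one component of size 3.
Total: 3 components.

3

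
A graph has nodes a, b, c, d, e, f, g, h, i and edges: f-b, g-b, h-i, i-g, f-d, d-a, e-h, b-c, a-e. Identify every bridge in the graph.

The edges on the cycle f-d-a-e-h-i-g-b-f are not bridges since each lies on that cycle.
But removing c-b disconnects c from b — this is a bridge.

b-c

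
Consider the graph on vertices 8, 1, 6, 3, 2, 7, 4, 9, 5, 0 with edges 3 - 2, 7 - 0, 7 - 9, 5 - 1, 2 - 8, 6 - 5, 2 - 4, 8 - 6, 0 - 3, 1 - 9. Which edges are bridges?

The edges on the cycle 7-0-3-2-8-6-5-1-9-7 are not bridges since each lies on that cycle.
But removing 4 - 2 disconnects 4 from 2 — this is a bridge.

2-4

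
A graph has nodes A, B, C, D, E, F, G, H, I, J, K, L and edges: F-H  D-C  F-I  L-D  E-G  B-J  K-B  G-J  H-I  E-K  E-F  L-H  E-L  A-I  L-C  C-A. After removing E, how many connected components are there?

2

With E gone, the remaining components are: {B, G, J, K}; {A, C, D, F, H, I, L}.
That is 2 components.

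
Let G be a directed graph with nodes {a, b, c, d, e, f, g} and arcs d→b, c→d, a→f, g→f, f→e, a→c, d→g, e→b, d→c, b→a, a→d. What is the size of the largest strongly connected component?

{a, b, c, d, e, f, g} are all mutually reachable — one SCC of size 7.
The largest has 7 vertices.

7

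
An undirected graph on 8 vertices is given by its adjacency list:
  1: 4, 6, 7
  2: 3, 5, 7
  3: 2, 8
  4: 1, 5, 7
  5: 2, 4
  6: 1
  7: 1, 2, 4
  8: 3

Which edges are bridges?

1-6, 2-3, 3-8

The edges on the cycle 7-2-5-4-7 are not bridges since each lies on that cycle.
But removing 8-3 disconnects 8 from 3; removing 3-2 disconnects 3 from 2; removing 6-1 disconnects 6 from 1 — these are bridges.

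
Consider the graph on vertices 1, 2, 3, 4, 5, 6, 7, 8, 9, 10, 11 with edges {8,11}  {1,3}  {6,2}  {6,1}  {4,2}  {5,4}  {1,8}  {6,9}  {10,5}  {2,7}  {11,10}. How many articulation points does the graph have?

Removing 1 increases the component count from 1 to 2, so 1 is a cut vertex.
Removing 2 increases the component count from 1 to 2, so 2 is a cut vertex.
Removing 6 increases the component count from 1 to 2, so 6 is a cut vertex.
By contrast removing 3 leaves 1 component; it is not a cut vertex. No other vertex is a cut vertex either.

3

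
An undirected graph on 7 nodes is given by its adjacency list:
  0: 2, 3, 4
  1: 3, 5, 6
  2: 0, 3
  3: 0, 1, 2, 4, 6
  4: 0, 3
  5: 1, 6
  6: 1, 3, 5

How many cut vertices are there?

Removing 3 increases the component count from 1 to 2, so 3 is a cut vertex.
By contrast removing 6 leaves 1 component; it is not a cut vertex. No other vertex is a cut vertex either.

1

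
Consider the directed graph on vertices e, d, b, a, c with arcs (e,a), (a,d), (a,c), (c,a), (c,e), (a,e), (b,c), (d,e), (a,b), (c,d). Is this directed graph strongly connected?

Yes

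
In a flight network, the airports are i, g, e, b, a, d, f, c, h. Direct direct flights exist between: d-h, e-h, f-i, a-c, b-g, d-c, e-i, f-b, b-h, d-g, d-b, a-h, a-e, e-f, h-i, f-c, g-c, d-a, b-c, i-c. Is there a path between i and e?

Yes

From i we can reach a, b, c, d, e, f, g, h, i, which includes e.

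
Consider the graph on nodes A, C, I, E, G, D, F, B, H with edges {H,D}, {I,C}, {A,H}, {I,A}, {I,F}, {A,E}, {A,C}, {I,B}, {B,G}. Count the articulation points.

4

Removing A increases the component count from 1 to 3, so A is a cut vertex.
Removing B increases the component count from 1 to 2, so B is a cut vertex.
Removing H increases the component count from 1 to 2, so H is a cut vertex.
Likewise I is a cut vertex.
By contrast removing D leaves 1 component; it is not a cut vertex. No other vertex is a cut vertex either.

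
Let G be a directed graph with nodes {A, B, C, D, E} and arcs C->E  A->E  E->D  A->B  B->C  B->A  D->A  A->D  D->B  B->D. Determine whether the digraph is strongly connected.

From A we can reach every vertex (A, B, C, D, E), and every vertex can reach A (A, B, C, D, E). So the whole graph is one strongly connected component.

Yes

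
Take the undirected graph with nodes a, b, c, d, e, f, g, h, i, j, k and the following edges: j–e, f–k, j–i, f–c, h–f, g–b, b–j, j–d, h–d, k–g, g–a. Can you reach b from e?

Yes

From e we can reach a, b, c, d, e, f, g, h, i, j, k, which includes b.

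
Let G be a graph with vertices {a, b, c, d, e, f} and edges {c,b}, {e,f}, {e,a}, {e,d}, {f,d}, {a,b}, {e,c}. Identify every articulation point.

e

Removing e increases the component count from 1 to 2, so e is a cut vertex.
By contrast removing a leaves 1 component; it is not a cut vertex. No other vertex is a cut vertex either.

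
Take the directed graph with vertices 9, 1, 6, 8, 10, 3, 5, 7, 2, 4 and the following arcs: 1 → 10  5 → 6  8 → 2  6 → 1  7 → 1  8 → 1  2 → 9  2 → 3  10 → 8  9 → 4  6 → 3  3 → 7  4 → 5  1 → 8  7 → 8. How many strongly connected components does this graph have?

1

{1, 2, 3, 4, 5, 6, 7, 8, 9, 10} are all mutually reachable — one SCC of size 10.
That gives 1 strongly connected component.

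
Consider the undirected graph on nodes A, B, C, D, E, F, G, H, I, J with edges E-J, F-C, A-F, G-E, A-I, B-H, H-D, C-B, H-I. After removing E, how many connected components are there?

3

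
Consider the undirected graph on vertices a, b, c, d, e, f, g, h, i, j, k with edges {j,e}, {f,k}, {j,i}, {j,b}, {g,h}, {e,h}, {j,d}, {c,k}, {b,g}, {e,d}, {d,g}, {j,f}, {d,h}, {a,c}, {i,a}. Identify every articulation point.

j

Removing j increases the component count from 1 to 2, so j is a cut vertex.
By contrast removing g leaves 1 component; it is not a cut vertex. No other vertex is a cut vertex either.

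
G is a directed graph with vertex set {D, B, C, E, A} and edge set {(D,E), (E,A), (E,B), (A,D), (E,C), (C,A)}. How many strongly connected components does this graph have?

2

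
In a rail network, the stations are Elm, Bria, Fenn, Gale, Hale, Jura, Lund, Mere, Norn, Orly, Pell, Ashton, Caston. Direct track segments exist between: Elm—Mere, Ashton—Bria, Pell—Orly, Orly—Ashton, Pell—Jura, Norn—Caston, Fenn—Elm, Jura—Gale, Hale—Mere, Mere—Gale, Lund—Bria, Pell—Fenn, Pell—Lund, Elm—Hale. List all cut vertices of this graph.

Pell

Removing Pell increases the component count from 2 to 3, so Pell is a cut vertex.
By contrast removing Gale leaves 2 components; it is not a cut vertex. No other vertex is a cut vertex either.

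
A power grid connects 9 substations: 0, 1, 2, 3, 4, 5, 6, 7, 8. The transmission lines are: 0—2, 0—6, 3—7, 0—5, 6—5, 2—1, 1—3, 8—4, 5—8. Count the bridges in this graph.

The edges on the cycle 0-6-5-0 are not bridges since each lies on that cycle.
But removing 5—8 disconnects 5 from 8; removing 2—1 disconnects 2 from 1; removing 3—7 disconnects 3 from 7; removing 0—2 disconnects 0 from 2 — these are bridges.
In total 6 edges are bridges.

6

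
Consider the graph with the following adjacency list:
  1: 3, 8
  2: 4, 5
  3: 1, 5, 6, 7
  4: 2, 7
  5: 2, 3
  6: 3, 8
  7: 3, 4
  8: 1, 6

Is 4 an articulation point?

No

Deleting 4 leaves 1 component (was 1) (its neighbors 2, 7 remain connected to each other), so 4 is not a cut vertex.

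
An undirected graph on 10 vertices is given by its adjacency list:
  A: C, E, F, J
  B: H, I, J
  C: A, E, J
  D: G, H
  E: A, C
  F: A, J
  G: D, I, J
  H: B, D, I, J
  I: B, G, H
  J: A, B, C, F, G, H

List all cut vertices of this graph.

Removing J increases the component count from 1 to 2, so J is a cut vertex.
By contrast removing G leaves 1 component; it is not a cut vertex. No other vertex is a cut vertex either.

J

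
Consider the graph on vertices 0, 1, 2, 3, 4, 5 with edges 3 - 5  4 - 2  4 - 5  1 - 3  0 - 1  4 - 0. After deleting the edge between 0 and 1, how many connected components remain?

0 and 1 are still connected via 0-4-5-3-1, so the component count stays at 1.

1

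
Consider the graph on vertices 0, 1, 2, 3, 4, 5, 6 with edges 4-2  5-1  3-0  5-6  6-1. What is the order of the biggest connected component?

3

Starting from 0 we can reach 0, 3. That is one component of size 2.
Starting from 2 we can reach 2, 4. That is one component of size 2.
Starting from 1 we can reach 1, 5, 6. That is one component of size 3.
The largest has 3 vertices.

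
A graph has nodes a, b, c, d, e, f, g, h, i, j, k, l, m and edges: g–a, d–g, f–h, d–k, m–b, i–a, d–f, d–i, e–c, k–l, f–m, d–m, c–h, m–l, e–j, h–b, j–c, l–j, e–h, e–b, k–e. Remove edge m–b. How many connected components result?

1

m and b are still connected via m-f-h-b, so the component count stays at 1.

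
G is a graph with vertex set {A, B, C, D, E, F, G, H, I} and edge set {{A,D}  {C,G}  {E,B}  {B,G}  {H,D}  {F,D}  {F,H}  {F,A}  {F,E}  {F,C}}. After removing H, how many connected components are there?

With H gone, the remaining components are: {I}; {A, B, C, D, E, F, G}.
That is 2 components.

2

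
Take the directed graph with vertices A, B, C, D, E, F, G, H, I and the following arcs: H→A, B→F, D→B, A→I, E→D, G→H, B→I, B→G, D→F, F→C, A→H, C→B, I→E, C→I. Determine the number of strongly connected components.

{A, B, C, D, E, F, G, H, I} are all mutually reachable — one SCC of size 9.
That gives 1 strongly connected component.

1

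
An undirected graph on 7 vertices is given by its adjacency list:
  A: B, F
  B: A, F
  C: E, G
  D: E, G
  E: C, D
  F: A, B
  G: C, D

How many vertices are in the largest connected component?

Starting from A we can reach A, B, F. That is one component of size 3.
Starting from C we can reach C, D, E, G. That is one component of size 4.
The largest has 4 vertices.

4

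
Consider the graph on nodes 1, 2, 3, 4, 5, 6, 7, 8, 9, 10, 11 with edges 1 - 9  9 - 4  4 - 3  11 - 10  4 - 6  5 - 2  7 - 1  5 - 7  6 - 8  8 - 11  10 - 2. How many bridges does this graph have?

1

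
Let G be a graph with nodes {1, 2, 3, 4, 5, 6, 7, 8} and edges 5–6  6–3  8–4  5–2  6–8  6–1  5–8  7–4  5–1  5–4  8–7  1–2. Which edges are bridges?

The edges on the cycle 5-6-1-2-5 are not bridges since each lies on that cycle.
But removing 6–3 disconnects 6 from 3 — this is a bridge.

3-6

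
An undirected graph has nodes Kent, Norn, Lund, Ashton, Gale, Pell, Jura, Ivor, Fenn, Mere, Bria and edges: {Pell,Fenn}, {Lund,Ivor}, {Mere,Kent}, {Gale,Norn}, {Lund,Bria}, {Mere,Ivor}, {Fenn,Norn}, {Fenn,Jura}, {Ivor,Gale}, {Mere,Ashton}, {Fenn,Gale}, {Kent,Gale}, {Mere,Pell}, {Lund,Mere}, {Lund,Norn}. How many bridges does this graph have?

The edges on the cycle Mere-Pell-Fenn-Gale-Ivor-Mere are not bridges since each lies on that cycle.
But removing Fenn - Jura disconnects Fenn from Jura; removing Bria - Lund disconnects Bria from Lund; removing Mere - Ashton disconnects Mere from Ashton — these are bridges.
That makes 3 bridges.

3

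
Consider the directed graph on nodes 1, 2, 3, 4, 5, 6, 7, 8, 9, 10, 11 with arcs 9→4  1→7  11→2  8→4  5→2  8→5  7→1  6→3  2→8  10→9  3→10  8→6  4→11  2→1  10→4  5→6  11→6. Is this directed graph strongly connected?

No

There is no directed path from 1 to 5, so the graph is not strongly connected.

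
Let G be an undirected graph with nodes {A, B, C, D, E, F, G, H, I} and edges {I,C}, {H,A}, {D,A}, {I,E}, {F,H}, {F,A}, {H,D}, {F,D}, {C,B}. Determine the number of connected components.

3

G is isolated — a component by itself.
Starting from B we can reach B, C, E, I. That is one component of size 4.
Starting from A we can reach A, D, F, H. That is one component of size 4.
Total: 3 components.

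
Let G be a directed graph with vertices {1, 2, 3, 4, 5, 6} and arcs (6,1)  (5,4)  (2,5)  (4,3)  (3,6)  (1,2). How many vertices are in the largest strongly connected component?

6

{1, 2, 3, 4, 5, 6} are all mutually reachable — one SCC of size 6.
The largest has 6 vertices.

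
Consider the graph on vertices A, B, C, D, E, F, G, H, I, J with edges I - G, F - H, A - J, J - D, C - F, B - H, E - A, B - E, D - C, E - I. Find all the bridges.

The edges on the cycle B-E-A-J-D-C-F-H-B are not bridges since each lies on that cycle.
But removing I - G disconnects I from G; removing I - E disconnects I from E — these are bridges.

E-I, G-I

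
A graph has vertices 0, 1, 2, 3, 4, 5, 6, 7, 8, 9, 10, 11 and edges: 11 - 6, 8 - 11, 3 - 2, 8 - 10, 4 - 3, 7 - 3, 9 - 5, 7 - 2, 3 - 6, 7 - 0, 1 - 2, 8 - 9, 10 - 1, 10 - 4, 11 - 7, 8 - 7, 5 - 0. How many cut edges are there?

The edges on the cycle 8-11-6-3-4-10-8 are not bridges since each lies on that cycle.
Every edge lies on some cycle, so there are no bridges.

0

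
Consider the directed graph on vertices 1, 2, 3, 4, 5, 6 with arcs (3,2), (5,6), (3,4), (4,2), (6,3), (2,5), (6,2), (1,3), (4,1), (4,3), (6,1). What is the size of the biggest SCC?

6

{1, 2, 3, 4, 5, 6} are all mutually reachable — one SCC of size 6.
The largest has 6 vertices.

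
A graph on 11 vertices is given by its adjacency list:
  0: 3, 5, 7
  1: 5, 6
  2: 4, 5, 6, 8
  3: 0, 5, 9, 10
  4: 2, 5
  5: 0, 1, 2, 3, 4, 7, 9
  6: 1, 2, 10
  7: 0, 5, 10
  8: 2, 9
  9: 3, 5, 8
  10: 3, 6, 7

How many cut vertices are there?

Removing 10, for instance, still leaves 1 component. No single vertex removal increases the component count — the graph has no articulation points.

0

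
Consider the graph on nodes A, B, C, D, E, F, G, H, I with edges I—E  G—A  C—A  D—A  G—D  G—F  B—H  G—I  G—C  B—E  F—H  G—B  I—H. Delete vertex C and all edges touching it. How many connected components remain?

With C gone, the remaining components are: {A, B, D, E, F, G, H, I}.
That is 1 component.

1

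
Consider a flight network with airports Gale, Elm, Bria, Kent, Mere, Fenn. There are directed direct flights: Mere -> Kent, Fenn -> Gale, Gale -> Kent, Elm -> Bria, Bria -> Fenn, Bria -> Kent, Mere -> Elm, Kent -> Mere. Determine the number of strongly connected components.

1

{Elm, Bria, Fenn, Gale, Kent, Mere} are all mutually reachable — one SCC of size 6.
That gives 1 strongly connected component.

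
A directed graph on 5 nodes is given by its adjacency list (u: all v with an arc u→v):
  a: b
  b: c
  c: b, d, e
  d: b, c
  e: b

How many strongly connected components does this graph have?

{b, c, d, e} are all mutually reachable — one SCC of size 4.
{a} is an SCC by itself.
That gives 2 strongly connected components.

2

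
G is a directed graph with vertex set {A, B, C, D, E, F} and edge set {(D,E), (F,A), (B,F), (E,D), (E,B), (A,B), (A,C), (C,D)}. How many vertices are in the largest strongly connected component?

{A, B, C, D, E, F} are all mutually reachable — one SCC of size 6.
The largest has 6 vertices.

6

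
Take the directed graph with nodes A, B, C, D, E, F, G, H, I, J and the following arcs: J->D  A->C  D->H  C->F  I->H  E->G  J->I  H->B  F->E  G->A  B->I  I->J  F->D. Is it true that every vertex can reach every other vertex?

No

There is no directed path from B to G, so the graph is not strongly connected.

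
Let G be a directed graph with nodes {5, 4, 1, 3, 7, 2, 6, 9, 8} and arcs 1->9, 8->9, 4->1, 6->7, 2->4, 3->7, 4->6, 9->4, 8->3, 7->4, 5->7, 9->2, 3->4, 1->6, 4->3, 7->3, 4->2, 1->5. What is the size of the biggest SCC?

8

{1, 2, 3, 4, 5, 6, 7, 9} are all mutually reachable — one SCC of size 8.
{8} is an SCC by itself.
The largest has 8 vertices.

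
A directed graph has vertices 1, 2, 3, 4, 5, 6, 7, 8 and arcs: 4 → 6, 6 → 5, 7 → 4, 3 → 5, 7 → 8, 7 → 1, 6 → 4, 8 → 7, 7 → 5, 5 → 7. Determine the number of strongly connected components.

{4, 5, 6, 7, 8} are all mutually reachable — one SCC of size 5.
{3} is an SCC by itself.
{1} is an SCC by itself.
{2} is an SCC by itself.
That gives 4 strongly connected components.

4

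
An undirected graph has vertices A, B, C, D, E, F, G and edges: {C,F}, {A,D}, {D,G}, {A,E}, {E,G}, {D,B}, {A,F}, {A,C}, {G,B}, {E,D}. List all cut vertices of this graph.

A

Removing A increases the component count from 1 to 2, so A is a cut vertex.
By contrast removing F leaves 1 component; it is not a cut vertex. No other vertex is a cut vertex either.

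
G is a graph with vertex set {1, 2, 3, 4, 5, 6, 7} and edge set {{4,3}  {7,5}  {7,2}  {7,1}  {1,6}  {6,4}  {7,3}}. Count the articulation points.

1

Removing 7 increases the component count from 1 to 3, so 7 is a cut vertex.
By contrast removing 2 leaves 1 component; it is not a cut vertex. No other vertex is a cut vertex either.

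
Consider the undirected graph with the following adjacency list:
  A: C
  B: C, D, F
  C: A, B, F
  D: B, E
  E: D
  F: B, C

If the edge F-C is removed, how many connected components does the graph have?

F and C are still connected via F-B-C, so the component count stays at 1.

1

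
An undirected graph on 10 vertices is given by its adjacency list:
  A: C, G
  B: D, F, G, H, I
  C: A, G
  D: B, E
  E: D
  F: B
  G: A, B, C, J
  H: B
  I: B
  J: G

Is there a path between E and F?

From E we can reach A, B, C, D, E, F, G, H, I, J, which includes F.

Yes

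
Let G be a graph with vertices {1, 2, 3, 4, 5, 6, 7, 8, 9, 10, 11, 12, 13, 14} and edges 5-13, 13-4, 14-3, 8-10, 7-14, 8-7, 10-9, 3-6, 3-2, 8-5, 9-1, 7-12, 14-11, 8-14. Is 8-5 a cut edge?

Yes

Removing 8-5 leaves no path between 8 and 5: the component count goes from 1 to 2. So it is a bridge.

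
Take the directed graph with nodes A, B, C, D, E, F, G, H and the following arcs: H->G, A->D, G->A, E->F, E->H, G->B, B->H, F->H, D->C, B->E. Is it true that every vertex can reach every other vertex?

There is no directed path from C to F, so the graph is not strongly connected.

No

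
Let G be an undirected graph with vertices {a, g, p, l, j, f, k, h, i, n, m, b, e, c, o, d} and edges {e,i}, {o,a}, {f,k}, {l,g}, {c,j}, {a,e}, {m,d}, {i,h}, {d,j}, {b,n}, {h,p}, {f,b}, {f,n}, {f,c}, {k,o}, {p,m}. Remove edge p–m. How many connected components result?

p and m are still connected via p-h-i-e-a-o-k-f-c-j-d-m, so the component count stays at 2.

2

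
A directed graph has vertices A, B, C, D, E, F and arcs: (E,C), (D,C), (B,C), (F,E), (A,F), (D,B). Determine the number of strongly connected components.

6

{F} is an SCC by itself.
{C} is an SCC by itself.
{A} is an SCC by itself.
{E} is an SCC by itself.
{B} is an SCC by itself.
(and 1 more singleton SCC)
That gives 6 strongly connected components.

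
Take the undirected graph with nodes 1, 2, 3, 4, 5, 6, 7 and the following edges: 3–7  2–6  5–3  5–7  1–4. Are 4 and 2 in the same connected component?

The component containing 4 is {1, 4}, and 2 is not in it.

No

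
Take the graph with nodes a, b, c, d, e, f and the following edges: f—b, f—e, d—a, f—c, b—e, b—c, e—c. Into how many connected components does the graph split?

Starting from a we can reach a, d. That is one component of size 2.
Starting from b we can reach b, c, e, f. That is one component of size 4.
Total: 2 components.

2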